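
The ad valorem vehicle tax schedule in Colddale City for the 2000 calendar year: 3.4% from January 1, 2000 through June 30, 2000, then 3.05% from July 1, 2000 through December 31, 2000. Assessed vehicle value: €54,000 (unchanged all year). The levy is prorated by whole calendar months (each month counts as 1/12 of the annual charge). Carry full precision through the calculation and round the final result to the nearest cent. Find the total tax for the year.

January 1 – June 30, 2000: 6 months at 3.4% → €54,000 × 3.4% × 6/12 = €918.0000
July 1 – December 31, 2000: 6 months at 3.05% → €54,000 × 3.05% × 6/12 = €823.5000
Total = €1,741.5000

€1,741.50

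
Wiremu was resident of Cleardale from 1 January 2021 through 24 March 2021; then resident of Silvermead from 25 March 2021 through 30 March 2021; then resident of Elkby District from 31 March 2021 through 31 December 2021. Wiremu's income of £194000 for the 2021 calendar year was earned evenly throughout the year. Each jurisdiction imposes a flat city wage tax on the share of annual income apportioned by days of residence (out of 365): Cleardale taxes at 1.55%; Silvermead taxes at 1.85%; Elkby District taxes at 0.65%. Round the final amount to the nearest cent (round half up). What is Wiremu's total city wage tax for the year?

Cleardale, 1 January – 24 March 2021: 83 days → £194000 × 1.55% × 83/365 = £683.7836
Silvermead, 25 March – 30 March 2021: 6 days → £194000 × 1.85% × 6/365 = £58.9973
Elkby District, 31 March – 31 December 2021: 276 days → £194000 × 0.65% × 276/365 = £953.5233
Total = £1696.3041

£1696.30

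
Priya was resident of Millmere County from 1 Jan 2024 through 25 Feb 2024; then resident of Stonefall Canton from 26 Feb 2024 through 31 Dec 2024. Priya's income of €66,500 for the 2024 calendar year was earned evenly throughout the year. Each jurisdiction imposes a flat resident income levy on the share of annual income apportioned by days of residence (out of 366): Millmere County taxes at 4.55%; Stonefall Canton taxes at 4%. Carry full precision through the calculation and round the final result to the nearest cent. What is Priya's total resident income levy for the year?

€2,715.96

Millmere County, 1 Jan – 25 Feb 2024: 56 days → €66,500 × 4.55% × 56/366 = €462.9563
Stonefall Canton, 26 Feb – 31 Dec 2024: 310 days → €66,500 × 4% × 310/366 = €2,253.0055
Total = €2,715.9617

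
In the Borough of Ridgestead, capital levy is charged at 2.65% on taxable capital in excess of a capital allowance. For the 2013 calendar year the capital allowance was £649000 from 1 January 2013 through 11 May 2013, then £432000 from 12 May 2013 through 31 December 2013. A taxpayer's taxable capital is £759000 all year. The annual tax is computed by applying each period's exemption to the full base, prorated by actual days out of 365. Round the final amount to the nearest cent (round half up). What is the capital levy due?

1 January – 11 May 2013: 131 days, exemption £649000 → (£759000 − £649000) × 2.65% × 131/365 = £1046.2055
12 May – 31 December 2013: 234 days, exemption £432000 → (£759000 − £432000) × 2.65% × 234/365 = £5555.4164
Total = £6601.6219

£6601.62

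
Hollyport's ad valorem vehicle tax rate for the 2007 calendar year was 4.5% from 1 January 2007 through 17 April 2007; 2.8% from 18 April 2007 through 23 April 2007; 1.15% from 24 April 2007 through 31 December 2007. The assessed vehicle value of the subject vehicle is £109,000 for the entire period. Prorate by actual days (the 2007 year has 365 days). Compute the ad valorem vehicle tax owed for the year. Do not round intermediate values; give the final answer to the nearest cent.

1 January – 17 April 2007: 107 days at 4.5% → £109,000 × 4.5% × 107/365 = £1,437.9041
18 April – 23 April 2007: 6 days at 2.8% → £109,000 × 2.8% × 6/365 = £50.1699
24 April – 31 December 2007: 252 days at 1.15% → £109,000 × 1.15% × 252/365 = £865.4301
Total = £2,353.5041

£2,353.50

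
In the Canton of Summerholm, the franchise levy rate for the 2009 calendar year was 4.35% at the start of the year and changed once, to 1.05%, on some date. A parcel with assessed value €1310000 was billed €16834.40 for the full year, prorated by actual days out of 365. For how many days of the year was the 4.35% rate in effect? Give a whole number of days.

26 days

Let d = days at the first rate; then 365 − d days at the second rate.
€1310000 × [4.35%·d + 1.05%·(365−d)] / 365 = €16834.40
Solving gives d = 26, so the new rate took effect on 27 Jan 2009.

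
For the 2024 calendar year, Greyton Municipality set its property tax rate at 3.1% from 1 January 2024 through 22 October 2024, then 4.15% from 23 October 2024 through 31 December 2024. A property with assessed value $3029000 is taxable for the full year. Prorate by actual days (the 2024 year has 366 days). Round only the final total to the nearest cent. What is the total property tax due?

1 January – 22 October 2024: 296 days at 3.1% → $3029000 × 3.1% × 296/366 = $75940.1749
23 October – 31 December 2024: 70 days at 4.15% → $3029000 × 4.15% × 70/366 = $24041.6530
Total = $99981.8279

$99981.83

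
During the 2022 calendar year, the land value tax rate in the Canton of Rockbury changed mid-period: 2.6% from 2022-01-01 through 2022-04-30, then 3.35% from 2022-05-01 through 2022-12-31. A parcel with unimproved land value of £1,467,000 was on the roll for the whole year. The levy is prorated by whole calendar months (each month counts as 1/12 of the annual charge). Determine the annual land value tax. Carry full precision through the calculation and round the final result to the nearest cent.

2022-01-01 to 2022-04-30: 4 months at 2.6% → £1,467,000 × 2.6% × 4/12 = £12,714.0000
2022-05-01 to 2022-12-31: 8 months at 3.35% → £1,467,000 × 3.35% × 8/12 = £32,763.0000
Total = £45,477.0000

£45,477.00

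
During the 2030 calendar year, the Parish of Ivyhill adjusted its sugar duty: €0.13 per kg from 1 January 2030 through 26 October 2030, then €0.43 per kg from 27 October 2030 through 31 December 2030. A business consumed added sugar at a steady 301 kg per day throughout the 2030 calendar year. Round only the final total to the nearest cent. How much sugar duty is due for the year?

1 January – 26 October 2030: 299 days × 301 kg/day = 89,999 kg at €0.13/kg → €11,699.87
27 October – 31 December 2030: 66 days × 301 kg/day = 19,866 kg at €0.43/kg → €8,542.38

€20,242.25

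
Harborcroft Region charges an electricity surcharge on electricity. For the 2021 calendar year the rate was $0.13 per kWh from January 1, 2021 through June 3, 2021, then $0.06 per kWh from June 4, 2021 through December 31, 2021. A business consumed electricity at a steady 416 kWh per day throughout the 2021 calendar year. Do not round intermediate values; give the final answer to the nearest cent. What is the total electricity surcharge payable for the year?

$13594.88

January 1 – June 3, 2021: 154 days × 416 kWh/day = 64,064 kWh at $0.13/kWh → $8328.32
June 4 – December 31, 2021: 211 days × 416 kWh/day = 87,776 kWh at $0.06/kWh → $5266.56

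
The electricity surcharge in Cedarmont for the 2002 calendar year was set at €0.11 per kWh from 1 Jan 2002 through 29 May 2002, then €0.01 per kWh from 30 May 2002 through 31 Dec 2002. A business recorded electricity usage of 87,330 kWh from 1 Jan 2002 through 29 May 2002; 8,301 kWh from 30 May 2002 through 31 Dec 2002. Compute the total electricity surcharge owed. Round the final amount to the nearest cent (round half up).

1 Jan – 29 May 2002: 87,330 kWh at €0.11/kWh → €9,606.30
30 May – 31 Dec 2002: 8,301 kWh at €0.01/kWh → €83.01

€9,689.31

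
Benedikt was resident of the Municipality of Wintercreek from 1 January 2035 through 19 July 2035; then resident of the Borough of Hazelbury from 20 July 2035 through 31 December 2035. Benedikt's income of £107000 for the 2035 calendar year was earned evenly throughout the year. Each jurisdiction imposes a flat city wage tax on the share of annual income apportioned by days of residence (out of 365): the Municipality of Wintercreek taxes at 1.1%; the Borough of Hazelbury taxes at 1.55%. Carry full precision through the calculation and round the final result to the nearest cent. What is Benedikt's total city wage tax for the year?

£1394.66

The Municipality of Wintercreek, 1 January – 19 July 2035: 200 days → £107000 × 1.1% × 200/365 = £644.9315
The Borough of Hazelbury, 20 July – 31 December 2035: 165 days → £107000 × 1.55% × 165/365 = £749.7329
Total = £1394.6644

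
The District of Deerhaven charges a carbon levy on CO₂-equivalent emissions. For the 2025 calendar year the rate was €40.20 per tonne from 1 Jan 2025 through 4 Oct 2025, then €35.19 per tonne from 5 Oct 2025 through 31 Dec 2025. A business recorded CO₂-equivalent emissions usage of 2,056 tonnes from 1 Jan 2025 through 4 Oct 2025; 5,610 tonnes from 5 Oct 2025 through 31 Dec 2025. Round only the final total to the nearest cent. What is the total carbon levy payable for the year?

1 Jan – 4 Oct 2025: 2,056 tonnes at €40.20/tonne → €82,651.20
5 Oct – 31 Dec 2025: 5,610 tonnes at €35.19/tonne → €197,415.90

€280,067.10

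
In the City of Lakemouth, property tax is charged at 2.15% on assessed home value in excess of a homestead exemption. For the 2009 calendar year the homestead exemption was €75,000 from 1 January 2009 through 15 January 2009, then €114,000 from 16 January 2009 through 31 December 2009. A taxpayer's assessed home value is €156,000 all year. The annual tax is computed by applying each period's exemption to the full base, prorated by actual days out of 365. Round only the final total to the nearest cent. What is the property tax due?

1 January – 15 January 2009: 15 days, exemption €75,000 → (€156,000 − €75,000) × 2.15% × 15/365 = €71.5685
16 January – 31 December 2009: 350 days, exemption €114,000 → (€156,000 − €114,000) × 2.15% × 350/365 = €865.8904
Total = €937.4589

€937.46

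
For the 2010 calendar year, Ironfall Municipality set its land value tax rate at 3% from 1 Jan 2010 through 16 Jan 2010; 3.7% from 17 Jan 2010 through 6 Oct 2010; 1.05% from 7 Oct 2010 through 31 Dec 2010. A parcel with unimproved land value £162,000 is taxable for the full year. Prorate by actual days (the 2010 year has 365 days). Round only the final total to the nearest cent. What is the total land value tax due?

£4,932.79

1 Jan – 16 Jan 2010: 16 days at 3% → £162,000 × 3% × 16/365 = £213.0411
17 Jan – 6 Oct 2010: 263 days at 3.7% → £162,000 × 3.7% × 263/365 = £4,318.9644
7 Oct – 31 Dec 2010: 86 days at 1.05% → £162,000 × 1.05% × 86/365 = £400.7836
Total = £4,932.7890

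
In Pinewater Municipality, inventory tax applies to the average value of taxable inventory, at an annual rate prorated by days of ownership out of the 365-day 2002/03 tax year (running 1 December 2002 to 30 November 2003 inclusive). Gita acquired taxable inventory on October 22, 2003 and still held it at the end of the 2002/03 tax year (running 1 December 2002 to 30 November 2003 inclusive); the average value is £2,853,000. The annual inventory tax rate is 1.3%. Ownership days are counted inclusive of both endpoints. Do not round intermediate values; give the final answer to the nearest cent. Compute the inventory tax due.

£4,064.55

Days held (October 22 – November 30, 2003): 40 out of 365
Tax = £2,853,000 × 1.3% × 40/365 = £4,064.5479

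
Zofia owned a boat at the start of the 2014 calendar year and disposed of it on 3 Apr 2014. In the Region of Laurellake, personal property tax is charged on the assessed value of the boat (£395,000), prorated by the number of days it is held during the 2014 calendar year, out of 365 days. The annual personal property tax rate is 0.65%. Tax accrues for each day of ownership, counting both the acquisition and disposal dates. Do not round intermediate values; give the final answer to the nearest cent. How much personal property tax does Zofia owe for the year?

£654.18

Days held (1 Jan – 3 Apr 2014): 93 out of 365
Tax = £395,000 × 0.65% × 93/365 = £654.1849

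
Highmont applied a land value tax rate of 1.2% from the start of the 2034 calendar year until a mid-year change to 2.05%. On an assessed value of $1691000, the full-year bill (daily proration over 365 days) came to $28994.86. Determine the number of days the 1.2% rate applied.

Let d = days at the first rate; then 365 − d days at the second rate.
$1691000 × [1.2%·d + 2.05%·(365−d)] / 365 = $28994.86
Solving gives d = 144, so the new rate took effect on 25 May 2034.

144 days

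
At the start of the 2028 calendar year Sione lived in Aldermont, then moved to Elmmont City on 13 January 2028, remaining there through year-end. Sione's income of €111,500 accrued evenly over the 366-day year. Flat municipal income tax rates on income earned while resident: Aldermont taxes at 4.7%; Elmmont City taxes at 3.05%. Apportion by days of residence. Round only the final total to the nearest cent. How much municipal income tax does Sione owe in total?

€3,461.07

Aldermont, 1 January – 12 January 2028: 12 days → €111,500 × 4.7% × 12/366 = €171.8197
Elmmont City, 13 January – 31 December 2028: 354 days → €111,500 × 3.05% × 354/366 = €3,289.2500
Total = €3,461.0697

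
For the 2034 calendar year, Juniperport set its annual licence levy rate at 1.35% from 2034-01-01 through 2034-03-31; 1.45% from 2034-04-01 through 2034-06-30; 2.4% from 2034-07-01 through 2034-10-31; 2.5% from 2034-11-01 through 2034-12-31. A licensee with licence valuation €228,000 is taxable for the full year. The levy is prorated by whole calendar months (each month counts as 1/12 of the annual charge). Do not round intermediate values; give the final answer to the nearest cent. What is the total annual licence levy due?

2034-01-01 to 2034-03-31: 3 months at 1.35% → €228,000 × 1.35% × 3/12 = €769.5000
2034-04-01 to 2034-06-30: 3 months at 1.45% → €228,000 × 1.45% × 3/12 = €826.5000
2034-07-01 to 2034-10-31: 4 months at 2.4% → €228,000 × 2.4% × 4/12 = €1,824.0000
2034-11-01 to 2034-12-31: 2 months at 2.5% → €228,000 × 2.5% × 2/12 = €950.0000
Total = €4,370.0000

€4,370.00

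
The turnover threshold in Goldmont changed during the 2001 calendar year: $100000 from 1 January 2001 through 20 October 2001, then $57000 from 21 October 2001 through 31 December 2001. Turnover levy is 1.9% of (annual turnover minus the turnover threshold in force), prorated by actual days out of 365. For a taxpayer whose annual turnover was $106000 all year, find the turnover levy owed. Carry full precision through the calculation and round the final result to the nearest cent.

1 January – 20 October 2001: 293 days, exemption $100000 → ($106000 − $100000) × 1.9% × 293/365 = $91.5123
21 October – 31 December 2001: 72 days, exemption $57000 → ($106000 − $57000) × 1.9% × 72/365 = $183.6493
Total = $275.1616

$275.16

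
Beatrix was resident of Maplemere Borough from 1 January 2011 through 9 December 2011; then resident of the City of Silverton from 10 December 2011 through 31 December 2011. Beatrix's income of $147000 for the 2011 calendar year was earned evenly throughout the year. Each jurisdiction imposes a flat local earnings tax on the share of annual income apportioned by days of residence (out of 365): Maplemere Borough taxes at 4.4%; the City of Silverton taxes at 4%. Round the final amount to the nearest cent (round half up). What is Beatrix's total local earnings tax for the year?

Maplemere Borough, 1 January – 9 December 2011: 343 days → $147000 × 4.4% × 343/365 = $6078.1479
The City of Silverton, 10 December – 31 December 2011: 22 days → $147000 × 4% × 22/365 = $354.4110
Total = $6432.5589

$6432.56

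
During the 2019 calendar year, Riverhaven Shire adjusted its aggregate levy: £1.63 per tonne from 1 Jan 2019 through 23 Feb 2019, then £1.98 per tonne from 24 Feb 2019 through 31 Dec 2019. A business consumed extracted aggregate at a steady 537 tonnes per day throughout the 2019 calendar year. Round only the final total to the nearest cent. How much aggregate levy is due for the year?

1 Jan – 23 Feb 2019: 54 days × 537 tonnes/day = 28,998 tonnes at £1.63/tonne → £47,266.74
24 Feb – 31 Dec 2019: 311 days × 537 tonnes/day = 167,007 tonnes at £1.98/tonne → £330,673.86

£377,940.60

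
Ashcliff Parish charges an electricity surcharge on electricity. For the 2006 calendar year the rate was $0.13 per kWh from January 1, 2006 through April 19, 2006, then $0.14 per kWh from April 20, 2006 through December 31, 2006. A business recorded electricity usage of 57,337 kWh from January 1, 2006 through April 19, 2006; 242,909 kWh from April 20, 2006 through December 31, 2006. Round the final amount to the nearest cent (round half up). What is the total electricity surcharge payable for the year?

$41,461.07

January 1 – April 19, 2006: 57,337 kWh at $0.13/kWh → $7,453.81
April 20 – December 31, 2006: 242,909 kWh at $0.14/kWh → $34,007.26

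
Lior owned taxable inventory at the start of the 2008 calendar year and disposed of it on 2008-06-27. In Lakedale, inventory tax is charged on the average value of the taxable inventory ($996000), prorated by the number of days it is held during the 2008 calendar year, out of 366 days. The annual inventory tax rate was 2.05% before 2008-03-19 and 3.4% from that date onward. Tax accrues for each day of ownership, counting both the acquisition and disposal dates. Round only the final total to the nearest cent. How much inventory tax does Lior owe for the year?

$13696.36

2008-01-01 to 2008-03-18: 78 days at 2.05% → $996000 × 2.05% × 78/366 = $4351.3770
2008-03-19 to 2008-06-27: 101 days at 3.4% → $996000 × 3.4% × 101/366 = $9344.9836
Total = $13696.3607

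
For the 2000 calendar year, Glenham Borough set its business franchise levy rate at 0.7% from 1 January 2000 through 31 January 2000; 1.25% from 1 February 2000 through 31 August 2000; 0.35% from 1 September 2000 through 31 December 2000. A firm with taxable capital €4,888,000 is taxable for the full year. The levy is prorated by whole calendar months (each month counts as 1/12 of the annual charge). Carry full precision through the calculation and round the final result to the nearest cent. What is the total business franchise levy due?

€44,195.67

1 January – 31 January 2000: 1 month at 0.7% → €4,888,000 × 0.7% × 1/12 = €2,851.3333
1 February – 31 August 2000: 7 months at 1.25% → €4,888,000 × 1.25% × 7/12 = €35,641.6667
1 September – 31 December 2000: 4 months at 0.35% → €4,888,000 × 0.35% × 4/12 = €5,702.6667
Total = €44,195.6667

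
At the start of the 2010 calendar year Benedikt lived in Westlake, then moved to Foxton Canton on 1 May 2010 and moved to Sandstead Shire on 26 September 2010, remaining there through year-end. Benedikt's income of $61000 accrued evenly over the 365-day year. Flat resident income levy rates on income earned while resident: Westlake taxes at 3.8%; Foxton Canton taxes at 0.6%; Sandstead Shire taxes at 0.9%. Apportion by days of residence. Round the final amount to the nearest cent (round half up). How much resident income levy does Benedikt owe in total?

$1056.39

Westlake, 1 January – 30 April 2010: 120 days → $61000 × 3.8% × 120/365 = $762.0822
Foxton Canton, 1 May – 25 September 2010: 148 days → $61000 × 0.6% × 148/365 = $148.4055
Sandstead Shire, 26 September – 31 December 2010: 97 days → $61000 × 0.9% × 97/365 = $145.8986
Total = $1056.3863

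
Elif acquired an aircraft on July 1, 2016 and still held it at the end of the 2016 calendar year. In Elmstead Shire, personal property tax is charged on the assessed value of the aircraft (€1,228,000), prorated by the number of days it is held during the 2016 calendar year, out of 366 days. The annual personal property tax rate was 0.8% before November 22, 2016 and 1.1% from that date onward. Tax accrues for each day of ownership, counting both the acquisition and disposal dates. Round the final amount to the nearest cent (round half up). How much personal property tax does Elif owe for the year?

July 1 – November 21, 2016: 144 days at 0.8% → €1,228,000 × 0.8% × 144/366 = €3,865.1803
November 22 – December 31, 2016: 40 days at 1.1% → €1,228,000 × 1.1% × 40/366 = €1,476.2842
Total = €5,341.4645

€5,341.46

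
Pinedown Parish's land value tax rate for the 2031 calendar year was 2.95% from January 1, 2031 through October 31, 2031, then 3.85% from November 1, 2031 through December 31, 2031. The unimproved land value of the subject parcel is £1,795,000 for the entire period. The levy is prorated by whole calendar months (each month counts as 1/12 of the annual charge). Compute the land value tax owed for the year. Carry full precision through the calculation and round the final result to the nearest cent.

January 1 – October 31, 2031: 10 months at 2.95% → £1,795,000 × 2.95% × 10/12 = £44,127.0833
November 1 – December 31, 2031: 2 months at 3.85% → £1,795,000 × 3.85% × 2/12 = £11,517.9167
Total = £55,645.0000

£55,645.00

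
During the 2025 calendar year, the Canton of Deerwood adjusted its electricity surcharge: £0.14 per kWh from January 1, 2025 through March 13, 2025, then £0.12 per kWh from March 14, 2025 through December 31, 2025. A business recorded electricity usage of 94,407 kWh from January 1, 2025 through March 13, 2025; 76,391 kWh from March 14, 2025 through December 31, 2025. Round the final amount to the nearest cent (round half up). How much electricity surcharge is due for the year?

£22,383.90

January 1 – March 13, 2025: 94,407 kWh at £0.14/kWh → £13,216.98
March 14 – December 31, 2025: 76,391 kWh at £0.12/kWh → £9,166.92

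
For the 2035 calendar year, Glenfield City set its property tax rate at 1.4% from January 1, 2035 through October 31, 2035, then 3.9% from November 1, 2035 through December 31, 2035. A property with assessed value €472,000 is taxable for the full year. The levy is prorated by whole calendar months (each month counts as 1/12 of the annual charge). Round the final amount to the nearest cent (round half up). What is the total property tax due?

€8,574.67

January 1 – October 31, 2035: 10 months at 1.4% → €472,000 × 1.4% × 10/12 = €5,506.6667
November 1 – December 31, 2035: 2 months at 3.9% → €472,000 × 3.9% × 2/12 = €3,068.0000
Total = €8,574.6667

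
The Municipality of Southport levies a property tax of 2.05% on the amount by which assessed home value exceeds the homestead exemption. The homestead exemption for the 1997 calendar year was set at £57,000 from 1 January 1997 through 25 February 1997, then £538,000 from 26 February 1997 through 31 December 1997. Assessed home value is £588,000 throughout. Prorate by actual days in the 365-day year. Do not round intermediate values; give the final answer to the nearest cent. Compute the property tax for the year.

£2,537.84

1 January – 25 February 1997: 56 days, exemption £57,000 → (£588,000 − £57,000) × 2.05% × 56/365 = £1,670.1041
26 February – 31 December 1997: 309 days, exemption £538,000 → (£588,000 − £538,000) × 2.05% × 309/365 = £867.7397
Total = £2,537.8438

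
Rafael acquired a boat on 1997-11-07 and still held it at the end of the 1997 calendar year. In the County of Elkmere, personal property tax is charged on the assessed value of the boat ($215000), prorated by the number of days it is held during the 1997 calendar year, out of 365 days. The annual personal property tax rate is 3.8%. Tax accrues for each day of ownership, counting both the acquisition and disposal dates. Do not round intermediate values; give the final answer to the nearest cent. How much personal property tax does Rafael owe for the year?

Days held (1997-11-07 to 1997-12-31): 55 out of 365
Tax = $215000 × 3.8% × 55/365 = $1231.0959

$1231.10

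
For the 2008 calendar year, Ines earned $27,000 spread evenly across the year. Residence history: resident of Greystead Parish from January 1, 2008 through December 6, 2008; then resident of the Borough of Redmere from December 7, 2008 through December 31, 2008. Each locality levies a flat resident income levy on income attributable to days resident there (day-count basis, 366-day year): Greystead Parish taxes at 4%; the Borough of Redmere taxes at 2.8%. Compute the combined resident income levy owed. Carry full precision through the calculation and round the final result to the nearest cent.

Greystead Parish, January 1 – December 6, 2008: 341 days → $27,000 × 4% × 341/366 = $1,006.2295
The Borough of Redmere, December 7 – December 31, 2008: 25 days → $27,000 × 2.8% × 25/366 = $51.6393
Total = $1,057.8689

$1,057.87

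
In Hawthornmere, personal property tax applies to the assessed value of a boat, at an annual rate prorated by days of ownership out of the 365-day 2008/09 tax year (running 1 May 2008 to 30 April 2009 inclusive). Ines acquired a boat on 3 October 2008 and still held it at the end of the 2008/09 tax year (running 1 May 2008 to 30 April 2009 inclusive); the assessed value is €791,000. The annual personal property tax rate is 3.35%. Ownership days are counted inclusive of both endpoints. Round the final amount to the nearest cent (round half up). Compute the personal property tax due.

Days held (3 October 2008 – 30 April 2009): 210 out of 365
Tax = €791,000 × 3.35% × 210/365 = €15,245.7123

€15,245.71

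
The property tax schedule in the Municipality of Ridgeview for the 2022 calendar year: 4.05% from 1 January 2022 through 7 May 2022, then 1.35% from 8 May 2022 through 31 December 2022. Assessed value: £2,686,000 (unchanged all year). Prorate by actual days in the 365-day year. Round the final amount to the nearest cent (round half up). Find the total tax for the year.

1 January – 7 May 2022: 127 days at 4.05% → £2,686,000 × 4.05% × 127/365 = £37,850.5233
8 May – 31 December 2022: 238 days at 1.35% → £2,686,000 × 1.35% × 238/365 = £23,644.1589
Total = £61,494.6822

£61,494.68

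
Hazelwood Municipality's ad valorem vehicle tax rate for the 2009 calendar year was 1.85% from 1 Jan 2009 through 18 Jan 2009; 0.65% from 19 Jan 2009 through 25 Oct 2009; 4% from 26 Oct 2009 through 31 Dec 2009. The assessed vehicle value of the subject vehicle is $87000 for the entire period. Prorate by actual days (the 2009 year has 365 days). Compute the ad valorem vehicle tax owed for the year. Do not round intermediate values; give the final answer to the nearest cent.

1 Jan – 18 Jan 2009: 18 days at 1.85% → $87000 × 1.85% × 18/365 = $79.3726
19 Jan – 25 Oct 2009: 280 days at 0.65% → $87000 × 0.65% × 280/365 = $433.8082
26 Oct – 31 Dec 2009: 67 days at 4% → $87000 × 4% × 67/365 = $638.7945
Total = $1151.9753

$1151.98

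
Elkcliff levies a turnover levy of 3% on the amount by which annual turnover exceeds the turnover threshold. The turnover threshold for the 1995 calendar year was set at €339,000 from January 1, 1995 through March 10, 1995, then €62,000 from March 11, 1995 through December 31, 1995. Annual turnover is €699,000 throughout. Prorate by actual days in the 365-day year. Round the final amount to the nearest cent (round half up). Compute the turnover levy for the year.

January 1 – March 10, 1995: 69 days, exemption €339,000 → (€699,000 − €339,000) × 3% × 69/365 = €2,041.6438
March 11 – December 31, 1995: 296 days, exemption €62,000 → (€699,000 − €62,000) × 3% × 296/365 = €15,497.4247
Total = €17,539.0685

€17,539.07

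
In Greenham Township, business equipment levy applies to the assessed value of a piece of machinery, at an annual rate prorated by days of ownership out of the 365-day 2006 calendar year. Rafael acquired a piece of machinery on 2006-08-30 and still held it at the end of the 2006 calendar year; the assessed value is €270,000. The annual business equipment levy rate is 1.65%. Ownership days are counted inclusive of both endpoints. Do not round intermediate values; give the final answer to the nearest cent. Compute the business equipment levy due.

Days held (2006-08-30 to 2006-12-31): 124 out of 365
Tax = €270,000 × 1.65% × 124/365 = €1,513.4795

€1,513.48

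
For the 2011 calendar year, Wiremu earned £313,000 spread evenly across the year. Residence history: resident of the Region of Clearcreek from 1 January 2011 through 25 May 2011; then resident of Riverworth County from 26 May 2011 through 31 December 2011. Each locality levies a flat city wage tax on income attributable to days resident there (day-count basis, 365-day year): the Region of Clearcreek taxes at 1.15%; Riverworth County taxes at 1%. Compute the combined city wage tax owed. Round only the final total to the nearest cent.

£3,316.51

The Region of Clearcreek, 1 January – 25 May 2011: 145 days → £313,000 × 1.15% × 145/365 = £1,429.9384
Riverworth County, 26 May – 31 December 2011: 220 days → £313,000 × 1% × 220/365 = £1,886.5753
Total = £3,316.5137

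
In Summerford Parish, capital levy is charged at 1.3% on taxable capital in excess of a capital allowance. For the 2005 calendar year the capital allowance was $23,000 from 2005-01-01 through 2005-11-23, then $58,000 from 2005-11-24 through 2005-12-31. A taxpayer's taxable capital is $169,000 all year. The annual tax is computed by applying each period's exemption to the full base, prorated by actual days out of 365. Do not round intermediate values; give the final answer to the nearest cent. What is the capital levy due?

$1,850.63

2005-01-01 to 2005-11-23: 327 days, exemption $23,000 → ($169,000 − $23,000) × 1.3% × 327/365 = $1,700.4000
2005-11-24 to 2005-12-31: 38 days, exemption $58,000 → ($169,000 − $58,000) × 1.3% × 38/365 = $150.2301
Total = $1,850.6301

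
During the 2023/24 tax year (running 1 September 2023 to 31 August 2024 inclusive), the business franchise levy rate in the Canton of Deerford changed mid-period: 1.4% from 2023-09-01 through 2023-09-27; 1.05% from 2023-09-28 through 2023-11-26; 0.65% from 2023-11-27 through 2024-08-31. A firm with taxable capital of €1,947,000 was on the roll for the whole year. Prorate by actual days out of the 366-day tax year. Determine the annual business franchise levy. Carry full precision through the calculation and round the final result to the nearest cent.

2023-09-01 to 2023-09-27: 27 days at 1.4% → €1,947,000 × 1.4% × 27/366 = €2,010.8361
2023-09-28 to 2023-11-26: 60 days at 1.05% → €1,947,000 × 1.05% × 60/366 = €3,351.3934
2023-11-27 to 2024-08-31: 279 days at 0.65% → €1,947,000 × 0.65% × 279/366 = €9,647.2254
Total = €15,009.4549

€15,009.45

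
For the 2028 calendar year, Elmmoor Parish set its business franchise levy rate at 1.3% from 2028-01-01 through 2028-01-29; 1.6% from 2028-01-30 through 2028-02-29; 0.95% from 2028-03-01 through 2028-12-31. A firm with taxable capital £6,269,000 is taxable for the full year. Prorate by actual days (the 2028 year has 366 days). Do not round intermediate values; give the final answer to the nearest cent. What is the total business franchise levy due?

2028-01-01 to 2028-01-29: 29 days at 1.3% → £6,269,000 × 1.3% × 29/366 = £6,457.4126
2028-01-30 to 2028-02-29: 31 days at 1.6% → £6,269,000 × 1.6% × 31/366 = £8,495.6940
2028-03-01 to 2028-12-31: 306 days at 0.95% → £6,269,000 × 0.95% × 306/366 = £49,792.3033
Total = £64,745.4098

£64,745.41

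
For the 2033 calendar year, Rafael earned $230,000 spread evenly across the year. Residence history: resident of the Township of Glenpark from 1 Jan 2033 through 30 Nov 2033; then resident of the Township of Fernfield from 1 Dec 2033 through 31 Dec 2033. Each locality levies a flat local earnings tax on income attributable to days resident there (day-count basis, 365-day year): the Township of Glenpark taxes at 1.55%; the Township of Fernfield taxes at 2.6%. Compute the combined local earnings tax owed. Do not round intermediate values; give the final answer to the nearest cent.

$3,770.11

The Township of Glenpark, 1 Jan – 30 Nov 2033: 334 days → $230,000 × 1.55% × 334/365 = $3,262.2192
The Township of Fernfield, 1 Dec – 31 Dec 2033: 31 days → $230,000 × 2.6% × 31/365 = $507.8904
Total = $3,770.1096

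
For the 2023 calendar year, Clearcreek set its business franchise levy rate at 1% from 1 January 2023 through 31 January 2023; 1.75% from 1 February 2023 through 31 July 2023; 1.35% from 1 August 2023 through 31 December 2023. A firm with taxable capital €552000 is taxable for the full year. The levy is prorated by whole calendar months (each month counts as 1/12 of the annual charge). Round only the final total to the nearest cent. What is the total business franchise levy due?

1 January – 31 January 2023: 1 month at 1% → €552000 × 1% × 1/12 = €460.0000
1 February – 31 July 2023: 6 months at 1.75% → €552000 × 1.75% × 6/12 = €4830.0000
1 August – 31 December 2023: 5 months at 1.35% → €552000 × 1.35% × 5/12 = €3105.0000
Total = €8395.0000

€8395.00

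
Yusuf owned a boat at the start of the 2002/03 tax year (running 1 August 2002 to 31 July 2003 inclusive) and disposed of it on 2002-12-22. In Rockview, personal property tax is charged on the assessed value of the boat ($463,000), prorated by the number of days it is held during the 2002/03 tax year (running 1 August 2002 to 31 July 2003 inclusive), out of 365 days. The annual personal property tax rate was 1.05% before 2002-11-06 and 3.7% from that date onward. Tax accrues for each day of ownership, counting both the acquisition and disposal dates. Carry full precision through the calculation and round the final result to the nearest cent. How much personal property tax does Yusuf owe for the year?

2002-08-01 to 2002-11-05: 97 days at 1.05% → $463,000 × 1.05% × 97/365 = $1,291.9603
2002-11-06 to 2002-12-22: 47 days at 3.7% → $463,000 × 3.7% × 47/365 = $2,205.9096
Total = $3,497.8699

$3,497.87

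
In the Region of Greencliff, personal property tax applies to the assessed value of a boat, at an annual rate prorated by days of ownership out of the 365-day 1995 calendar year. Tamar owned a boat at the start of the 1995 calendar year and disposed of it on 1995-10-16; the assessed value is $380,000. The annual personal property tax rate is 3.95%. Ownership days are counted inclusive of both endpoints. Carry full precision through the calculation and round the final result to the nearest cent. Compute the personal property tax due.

Days held (1995-01-01 to 1995-10-16): 289 out of 365
Tax = $380,000 × 3.95% × 289/365 = $11,884.6301

$11,884.63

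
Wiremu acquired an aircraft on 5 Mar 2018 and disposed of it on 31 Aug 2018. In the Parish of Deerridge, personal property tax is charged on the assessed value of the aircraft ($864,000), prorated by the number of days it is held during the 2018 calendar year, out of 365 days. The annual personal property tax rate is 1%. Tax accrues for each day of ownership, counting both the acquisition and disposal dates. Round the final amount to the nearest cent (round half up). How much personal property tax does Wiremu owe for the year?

Days held (5 Mar – 31 Aug 2018): 180 out of 365
Tax = $864,000 × 1% × 180/365 = $4,260.8219

$4,260.82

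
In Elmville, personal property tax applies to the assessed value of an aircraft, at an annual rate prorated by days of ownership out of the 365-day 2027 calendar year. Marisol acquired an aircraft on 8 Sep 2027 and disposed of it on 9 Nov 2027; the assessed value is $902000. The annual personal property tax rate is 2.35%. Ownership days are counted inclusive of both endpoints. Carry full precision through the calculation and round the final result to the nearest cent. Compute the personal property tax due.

$3658.66

Days held (8 Sep – 9 Nov 2027): 63 out of 365
Tax = $902000 × 2.35% × 63/365 = $3658.6603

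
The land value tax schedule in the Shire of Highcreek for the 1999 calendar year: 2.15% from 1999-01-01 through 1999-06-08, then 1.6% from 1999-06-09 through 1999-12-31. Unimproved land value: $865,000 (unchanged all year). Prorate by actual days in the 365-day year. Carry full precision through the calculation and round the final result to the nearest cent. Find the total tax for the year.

1999-01-01 to 1999-06-08: 159 days at 2.15% → $865,000 × 2.15% × 159/365 = $8,101.3767
1999-06-09 to 1999-12-31: 206 days at 1.6% → $865,000 × 1.6% × 206/365 = $7,811.0685
Total = $15,912.4452

$15,912.45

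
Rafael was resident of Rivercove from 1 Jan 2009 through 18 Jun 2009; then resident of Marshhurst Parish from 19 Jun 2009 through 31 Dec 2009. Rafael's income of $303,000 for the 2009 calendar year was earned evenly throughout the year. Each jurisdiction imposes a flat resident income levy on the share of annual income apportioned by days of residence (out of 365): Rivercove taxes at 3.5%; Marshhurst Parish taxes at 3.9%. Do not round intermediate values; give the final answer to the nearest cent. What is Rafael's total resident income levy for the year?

Rivercove, 1 Jan – 18 Jun 2009: 169 days → $303,000 × 3.5% × 169/365 = $4,910.2603
Marshhurst Parish, 19 Jun – 31 Dec 2009: 196 days → $303,000 × 3.9% × 196/365 = $6,345.5671
Total = $11,255.8274

$11,255.83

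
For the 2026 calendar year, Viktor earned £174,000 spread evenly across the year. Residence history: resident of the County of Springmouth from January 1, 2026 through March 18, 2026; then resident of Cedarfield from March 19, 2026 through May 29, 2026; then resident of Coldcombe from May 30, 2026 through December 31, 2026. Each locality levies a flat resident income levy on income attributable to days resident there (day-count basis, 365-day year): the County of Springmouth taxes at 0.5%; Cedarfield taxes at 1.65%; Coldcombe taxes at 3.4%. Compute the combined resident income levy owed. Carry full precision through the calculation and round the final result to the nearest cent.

£4,250.84

The County of Springmouth, January 1 – March 18, 2026: 77 days → £174,000 × 0.5% × 77/365 = £183.5342
Cedarfield, March 19 – May 29, 2026: 72 days → £174,000 × 1.65% × 72/365 = £566.3342
Coldcombe, May 30 – December 31, 2026: 216 days → £174,000 × 3.4% × 216/365 = £3,500.9753
Total = £4,250.8438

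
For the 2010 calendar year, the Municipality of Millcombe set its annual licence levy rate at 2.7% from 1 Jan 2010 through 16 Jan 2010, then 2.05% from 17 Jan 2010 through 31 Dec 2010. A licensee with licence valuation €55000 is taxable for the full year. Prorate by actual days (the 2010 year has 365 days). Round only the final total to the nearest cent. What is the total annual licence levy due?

€1143.17

1 Jan – 16 Jan 2010: 16 days at 2.7% → €55000 × 2.7% × 16/365 = €65.0959
17 Jan – 31 Dec 2010: 349 days at 2.05% → €55000 × 2.05% × 349/365 = €1078.0753
Total = €1143.1712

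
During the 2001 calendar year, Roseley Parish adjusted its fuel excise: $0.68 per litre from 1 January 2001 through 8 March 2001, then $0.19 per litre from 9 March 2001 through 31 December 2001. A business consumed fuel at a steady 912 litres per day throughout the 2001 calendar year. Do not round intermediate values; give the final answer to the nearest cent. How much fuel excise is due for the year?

$93,188.16

1 January – 8 March 2001: 67 days × 912 litres/day = 61,104 litres at $0.68/litre → $41,550.72
9 March – 31 December 2001: 298 days × 912 litres/day = 271,776 litres at $0.19/litre → $51,637.44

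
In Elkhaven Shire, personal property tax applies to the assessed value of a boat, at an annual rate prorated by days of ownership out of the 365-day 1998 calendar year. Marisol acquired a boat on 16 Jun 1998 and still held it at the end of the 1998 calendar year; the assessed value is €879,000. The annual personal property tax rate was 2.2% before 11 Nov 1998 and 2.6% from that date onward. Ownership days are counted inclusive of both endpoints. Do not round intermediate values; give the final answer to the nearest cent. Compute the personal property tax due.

€11,034.46

16 Jun – 10 Nov 1998: 148 days at 2.2% → €879,000 × 2.2% × 148/365 = €7,841.1616
11 Nov – 31 Dec 1998: 51 days at 2.6% → €879,000 × 2.6% × 51/365 = €3,193.2986
Total = €11,034.4603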